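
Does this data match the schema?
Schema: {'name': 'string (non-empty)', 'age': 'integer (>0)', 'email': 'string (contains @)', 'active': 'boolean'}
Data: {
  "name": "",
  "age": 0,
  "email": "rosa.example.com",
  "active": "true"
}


Validating each field against schema:
  name: FAIL ("" is an empty string)
  age: FAIL (0 is not > 0)
  email: FAIL ("rosa.example.com" does not contain @)
  active: FAIL ("true" is not a boolean)

Result: INVALID (4 errors: name, age, email, active)

INVALID (4 errors: name, age, email, active)


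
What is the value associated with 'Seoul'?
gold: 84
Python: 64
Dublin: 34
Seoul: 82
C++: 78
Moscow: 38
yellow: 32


Looking up key 'Seoul'
Value: 82

82


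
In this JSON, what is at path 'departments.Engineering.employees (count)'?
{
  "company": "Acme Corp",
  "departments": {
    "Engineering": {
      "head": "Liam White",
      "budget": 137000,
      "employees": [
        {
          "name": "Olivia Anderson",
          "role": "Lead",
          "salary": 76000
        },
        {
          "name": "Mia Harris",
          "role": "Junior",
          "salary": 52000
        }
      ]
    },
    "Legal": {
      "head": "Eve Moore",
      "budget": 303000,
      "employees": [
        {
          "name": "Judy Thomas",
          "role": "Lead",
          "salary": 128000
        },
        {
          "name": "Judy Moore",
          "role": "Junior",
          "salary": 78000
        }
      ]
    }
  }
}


Path: departments.Engineering.employees (count)

Navigate:
  -> departments
  -> Engineering
  -> employees (array, length 2)

2


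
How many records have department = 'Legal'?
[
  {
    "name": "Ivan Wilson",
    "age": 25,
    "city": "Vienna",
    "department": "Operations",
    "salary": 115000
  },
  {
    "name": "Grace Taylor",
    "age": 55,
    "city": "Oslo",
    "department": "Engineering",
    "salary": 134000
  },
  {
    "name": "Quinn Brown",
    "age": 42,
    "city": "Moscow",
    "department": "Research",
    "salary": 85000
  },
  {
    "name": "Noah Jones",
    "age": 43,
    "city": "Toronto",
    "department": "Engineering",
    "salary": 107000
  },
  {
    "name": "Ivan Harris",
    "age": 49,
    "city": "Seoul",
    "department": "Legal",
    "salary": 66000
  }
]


Data: 5 records
Condition: department = 'Legal'

Checking each record:
  Ivan Wilson: Operations
  Grace Taylor: Engineering
  Quinn Brown: Research
  Noah Jones: Engineering
  Ivan Harris: Legal MATCH

Count: 1

1


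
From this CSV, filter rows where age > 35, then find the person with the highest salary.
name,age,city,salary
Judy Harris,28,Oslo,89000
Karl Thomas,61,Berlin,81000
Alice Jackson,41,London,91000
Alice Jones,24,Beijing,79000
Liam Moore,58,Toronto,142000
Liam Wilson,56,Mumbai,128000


Filter: age > 35
Sort by: salary (descending)

Filtered records (4):
  Liam Moore, age 58, salary $142000
  Liam Wilson, age 56, salary $128000
  Alice Jackson, age 41, salary $91000
  Karl Thomas, age 61, salary $81000

Highest salary: Liam Moore ($142000)

Liam Moore


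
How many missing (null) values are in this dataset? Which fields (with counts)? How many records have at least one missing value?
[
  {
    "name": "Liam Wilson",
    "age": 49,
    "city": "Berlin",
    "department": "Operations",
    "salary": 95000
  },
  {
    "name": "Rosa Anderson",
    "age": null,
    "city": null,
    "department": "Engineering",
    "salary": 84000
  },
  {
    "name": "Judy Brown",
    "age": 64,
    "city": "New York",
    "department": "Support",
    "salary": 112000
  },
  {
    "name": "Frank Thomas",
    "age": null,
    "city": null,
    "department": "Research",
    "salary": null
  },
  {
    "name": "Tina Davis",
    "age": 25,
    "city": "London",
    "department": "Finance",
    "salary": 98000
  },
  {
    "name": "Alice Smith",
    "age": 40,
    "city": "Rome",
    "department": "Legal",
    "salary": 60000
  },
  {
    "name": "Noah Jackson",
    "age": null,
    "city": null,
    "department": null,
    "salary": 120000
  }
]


Checking for missing (null) values in 7 records:

  Liam Wilson: complete
  Rosa Anderson: age, city
  Judy Brown: complete
  Frank Thomas: age, city, salary
  Tina Davis: complete
  Alice Smith: complete
  Noah Jackson: age, city, department

Per field:
  name: 0 missing
  age: 3 missing
  city: 3 missing
  department: 1 missing
  salary: 1 missing

Total missing values: 8
Records with any missing: 3

8 missing values (age: 3, city: 3, department: 1, salary: 1); 3 incomplete records


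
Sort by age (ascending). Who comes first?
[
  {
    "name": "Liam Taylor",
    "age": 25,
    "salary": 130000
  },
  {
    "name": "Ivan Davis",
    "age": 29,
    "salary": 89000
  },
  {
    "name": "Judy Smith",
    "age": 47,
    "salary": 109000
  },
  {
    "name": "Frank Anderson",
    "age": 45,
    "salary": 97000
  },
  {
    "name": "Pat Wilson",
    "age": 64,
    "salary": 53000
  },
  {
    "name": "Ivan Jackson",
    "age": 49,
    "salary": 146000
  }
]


Sort by: age (ascending)

Sorted order:
  1. Liam Taylor (age = 25)
  2. Ivan Davis (age = 29)
  3. Frank Anderson (age = 45)
  4. Judy Smith (age = 47)
  5. Ivan Jackson (age = 49)
  6. Pat Wilson (age = 64)

First: Liam Taylor

Liam Taylor


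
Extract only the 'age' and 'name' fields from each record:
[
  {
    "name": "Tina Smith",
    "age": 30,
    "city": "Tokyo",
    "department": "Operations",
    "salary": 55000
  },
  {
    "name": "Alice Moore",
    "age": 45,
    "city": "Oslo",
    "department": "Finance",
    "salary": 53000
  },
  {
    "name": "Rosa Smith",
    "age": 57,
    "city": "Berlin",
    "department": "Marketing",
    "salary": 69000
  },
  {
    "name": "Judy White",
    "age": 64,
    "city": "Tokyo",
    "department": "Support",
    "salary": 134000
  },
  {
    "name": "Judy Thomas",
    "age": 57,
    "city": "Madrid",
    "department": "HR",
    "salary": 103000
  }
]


Original: 5 records with fields: name, age, city, department, salary
Keep: ['age', 'name']
Drop: ['city', 'department', 'salary']
Result: 5 records, 2 fields each

[
  {
    "age": 30,
    "name": "Tina Smith"
  },
  {
    "age": 45,
    "name": "Alice Moore"
  },
  {
    "age": 57,
    "name": "Rosa Smith"
  },
  {
    "age": 64,
    "name": "Judy White"
  },
  {
    "age": 57,
    "name": "Judy Thomas"
  }
]


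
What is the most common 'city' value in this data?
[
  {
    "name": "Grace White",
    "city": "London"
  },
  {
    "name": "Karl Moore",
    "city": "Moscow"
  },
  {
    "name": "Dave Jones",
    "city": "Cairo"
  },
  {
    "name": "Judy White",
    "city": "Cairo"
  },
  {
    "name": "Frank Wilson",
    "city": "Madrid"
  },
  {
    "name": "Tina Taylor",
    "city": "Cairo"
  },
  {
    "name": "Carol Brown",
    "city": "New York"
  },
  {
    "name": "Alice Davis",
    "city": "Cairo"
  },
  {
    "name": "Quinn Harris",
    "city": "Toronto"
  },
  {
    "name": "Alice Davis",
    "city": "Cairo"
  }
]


Counting 'city' values across 10 records:

  Cairo: 5 #####
  London: 1 #
  Moscow: 1 #
  Madrid: 1 #
  New York: 1 #
  Toronto: 1 #

Most common: Cairo (5 times)

Cairo (5 times)


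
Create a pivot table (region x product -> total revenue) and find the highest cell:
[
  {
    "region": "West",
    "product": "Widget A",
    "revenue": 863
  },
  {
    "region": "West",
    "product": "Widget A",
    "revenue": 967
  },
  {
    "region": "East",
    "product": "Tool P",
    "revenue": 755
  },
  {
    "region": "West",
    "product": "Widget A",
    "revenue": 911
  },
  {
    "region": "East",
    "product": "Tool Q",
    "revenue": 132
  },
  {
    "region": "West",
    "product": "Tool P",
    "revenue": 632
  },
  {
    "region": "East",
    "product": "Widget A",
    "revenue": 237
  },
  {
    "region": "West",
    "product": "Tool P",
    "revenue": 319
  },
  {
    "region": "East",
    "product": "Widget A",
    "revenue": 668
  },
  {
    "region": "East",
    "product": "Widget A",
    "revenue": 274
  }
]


Pivot: region (rows) x product (columns) -> total revenue

     Tool P        Tool Q        Widget A    
East           755           132          1179  
West           951             0          2741  

Highest: West / Widget A = $2741

West / Widget A = $2741


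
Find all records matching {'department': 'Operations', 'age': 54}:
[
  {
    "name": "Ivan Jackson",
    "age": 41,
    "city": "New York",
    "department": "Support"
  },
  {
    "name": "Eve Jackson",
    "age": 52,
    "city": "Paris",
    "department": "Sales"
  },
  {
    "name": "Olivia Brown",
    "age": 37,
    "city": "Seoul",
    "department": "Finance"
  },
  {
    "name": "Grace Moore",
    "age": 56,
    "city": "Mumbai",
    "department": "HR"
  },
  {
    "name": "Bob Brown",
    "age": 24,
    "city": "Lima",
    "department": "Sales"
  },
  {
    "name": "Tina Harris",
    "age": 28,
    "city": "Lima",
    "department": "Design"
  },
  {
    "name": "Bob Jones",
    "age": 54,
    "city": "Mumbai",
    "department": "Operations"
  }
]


Search criteria: {'department': 'Operations', 'age': 54}

Checking 7 records:
  Ivan Jackson: {department: Support, age: 41}
  Eve Jackson: {department: Sales, age: 52}
  Olivia Brown: {department: Finance, age: 37}
  Grace Moore: {department: HR, age: 56}
  Bob Brown: {department: Sales, age: 24}
  Tina Harris: {department: Design, age: 28}
  Bob Jones: {department: Operations, age: 54} <-- MATCH

Matches: ["Bob Jones"]

["Bob Jones"]


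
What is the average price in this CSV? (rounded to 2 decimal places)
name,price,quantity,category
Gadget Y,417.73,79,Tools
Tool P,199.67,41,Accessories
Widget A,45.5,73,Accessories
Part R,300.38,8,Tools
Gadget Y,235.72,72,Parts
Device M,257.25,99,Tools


Computing average price:
Values: [417.73, 199.67, 45.5, 300.38, 235.72, 257.25]
Sum = 1456.25
Count = 6
Average = 1456.25/6 ≈ 242.71 (rounded to 2 decimal places)

242.71


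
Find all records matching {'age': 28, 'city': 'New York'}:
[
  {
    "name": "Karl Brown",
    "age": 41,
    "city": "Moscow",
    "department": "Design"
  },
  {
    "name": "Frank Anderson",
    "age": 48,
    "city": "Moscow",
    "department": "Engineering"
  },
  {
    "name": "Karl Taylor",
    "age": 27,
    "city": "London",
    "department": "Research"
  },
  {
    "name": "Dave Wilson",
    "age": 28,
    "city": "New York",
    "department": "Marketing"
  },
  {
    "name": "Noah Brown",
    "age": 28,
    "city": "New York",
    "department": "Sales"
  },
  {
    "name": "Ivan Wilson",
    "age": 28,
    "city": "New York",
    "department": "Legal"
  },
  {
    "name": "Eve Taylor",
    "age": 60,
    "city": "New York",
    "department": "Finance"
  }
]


Search criteria: {'age': 28, 'city': 'New York'}

Checking 7 records:
  Karl Brown: {age: 41, city: Moscow}
  Frank Anderson: {age: 48, city: Moscow}
  Karl Taylor: {age: 27, city: London}
  Dave Wilson: {age: 28, city: New York} <-- MATCH
  Noah Brown: {age: 28, city: New York} <-- MATCH
  Ivan Wilson: {age: 28, city: New York} <-- MATCH
  Eve Taylor: {age: 60, city: New York}

Matches: ["Dave Wilson", "Noah Brown", "Ivan Wilson"]

["Dave Wilson", "Noah Brown", "Ivan Wilson"]


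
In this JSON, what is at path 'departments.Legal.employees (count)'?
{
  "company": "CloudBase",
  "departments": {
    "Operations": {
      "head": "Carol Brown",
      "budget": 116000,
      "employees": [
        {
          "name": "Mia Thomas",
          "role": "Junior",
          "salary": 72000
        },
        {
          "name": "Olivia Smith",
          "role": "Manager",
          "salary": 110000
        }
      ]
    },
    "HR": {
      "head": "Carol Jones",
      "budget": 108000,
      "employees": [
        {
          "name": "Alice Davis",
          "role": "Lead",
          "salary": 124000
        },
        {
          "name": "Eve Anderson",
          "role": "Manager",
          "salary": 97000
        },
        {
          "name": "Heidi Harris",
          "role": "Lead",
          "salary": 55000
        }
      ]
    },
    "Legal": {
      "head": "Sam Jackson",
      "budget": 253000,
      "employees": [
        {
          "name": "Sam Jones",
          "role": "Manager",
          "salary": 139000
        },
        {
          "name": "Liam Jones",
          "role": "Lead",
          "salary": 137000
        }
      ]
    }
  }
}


Path: departments.Legal.employees (count)

Navigate:
  -> departments
  -> Legal
  -> employees (array, length 2)

2


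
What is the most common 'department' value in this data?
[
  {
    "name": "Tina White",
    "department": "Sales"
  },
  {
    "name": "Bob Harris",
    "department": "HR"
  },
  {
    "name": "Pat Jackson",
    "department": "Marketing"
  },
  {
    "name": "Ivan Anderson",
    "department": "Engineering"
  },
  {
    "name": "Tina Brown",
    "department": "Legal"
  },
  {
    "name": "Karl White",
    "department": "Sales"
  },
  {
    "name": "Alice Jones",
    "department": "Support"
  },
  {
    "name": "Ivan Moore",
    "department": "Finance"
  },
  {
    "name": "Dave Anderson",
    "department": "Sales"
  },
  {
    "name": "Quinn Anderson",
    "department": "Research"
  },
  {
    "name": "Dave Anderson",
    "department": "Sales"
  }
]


Counting 'department' values across 11 records:

  Sales: 4 ####
  HR: 1 #
  Marketing: 1 #
  Engineering: 1 #
  Legal: 1 #
  Support: 1 #
  Finance: 1 #
  Research: 1 #

Most common: Sales (4 times)

Sales (4 times)


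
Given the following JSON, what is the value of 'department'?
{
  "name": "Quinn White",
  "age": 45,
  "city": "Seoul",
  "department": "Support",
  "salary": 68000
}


Looking up field 'department'
Value: Support

Support


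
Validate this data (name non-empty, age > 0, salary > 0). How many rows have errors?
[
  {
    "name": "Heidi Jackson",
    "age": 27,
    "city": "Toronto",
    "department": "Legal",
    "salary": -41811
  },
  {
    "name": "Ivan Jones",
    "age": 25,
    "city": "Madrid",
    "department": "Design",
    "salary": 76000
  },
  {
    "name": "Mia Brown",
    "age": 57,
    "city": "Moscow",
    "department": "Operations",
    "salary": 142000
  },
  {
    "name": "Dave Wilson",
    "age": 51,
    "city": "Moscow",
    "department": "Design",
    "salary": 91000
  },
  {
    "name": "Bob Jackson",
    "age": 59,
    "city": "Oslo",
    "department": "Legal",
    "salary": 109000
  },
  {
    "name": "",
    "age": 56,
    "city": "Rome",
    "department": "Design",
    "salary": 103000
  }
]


Validating 6 records:
Rules: name non-empty, age > 0, salary > 0

  Row 1 (Heidi Jackson): negative salary: -41811
  Row 2 (Ivan Jones): OK
  Row 3 (Mia Brown): OK
  Row 4 (Dave Wilson): OK
  Row 5 (Bob Jackson): OK
  Row 6 (???): empty name

Total errors: 2

2 errors


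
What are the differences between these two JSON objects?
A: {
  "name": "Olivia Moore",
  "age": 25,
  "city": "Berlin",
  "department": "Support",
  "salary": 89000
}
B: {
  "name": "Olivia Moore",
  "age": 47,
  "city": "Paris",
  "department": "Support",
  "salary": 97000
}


Comparing each field (in key order):
  name: same
  age: DIFFERENT
  city: DIFFERENT
  department: same
  salary: DIFFERENT
Differences:
  age: 25 -> 47
  city: Berlin -> Paris
  salary: 89000 -> 97000

3 field(s) changed

3 changes: age, city, salary


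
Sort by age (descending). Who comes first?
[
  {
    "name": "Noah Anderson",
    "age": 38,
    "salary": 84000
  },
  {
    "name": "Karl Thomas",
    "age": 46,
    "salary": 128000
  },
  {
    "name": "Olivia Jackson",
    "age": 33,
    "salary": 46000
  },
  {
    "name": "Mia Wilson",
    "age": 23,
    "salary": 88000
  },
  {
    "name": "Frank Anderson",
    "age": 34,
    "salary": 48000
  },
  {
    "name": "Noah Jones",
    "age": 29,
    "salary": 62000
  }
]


Sort by: age (descending)

Sorted order:
  1. Karl Thomas (age = 46)
  2. Noah Anderson (age = 38)
  3. Frank Anderson (age = 34)
  4. Olivia Jackson (age = 33)
  5. Noah Jones (age = 29)
  6. Mia Wilson (age = 23)

First: Karl Thomas

Karl Thomas


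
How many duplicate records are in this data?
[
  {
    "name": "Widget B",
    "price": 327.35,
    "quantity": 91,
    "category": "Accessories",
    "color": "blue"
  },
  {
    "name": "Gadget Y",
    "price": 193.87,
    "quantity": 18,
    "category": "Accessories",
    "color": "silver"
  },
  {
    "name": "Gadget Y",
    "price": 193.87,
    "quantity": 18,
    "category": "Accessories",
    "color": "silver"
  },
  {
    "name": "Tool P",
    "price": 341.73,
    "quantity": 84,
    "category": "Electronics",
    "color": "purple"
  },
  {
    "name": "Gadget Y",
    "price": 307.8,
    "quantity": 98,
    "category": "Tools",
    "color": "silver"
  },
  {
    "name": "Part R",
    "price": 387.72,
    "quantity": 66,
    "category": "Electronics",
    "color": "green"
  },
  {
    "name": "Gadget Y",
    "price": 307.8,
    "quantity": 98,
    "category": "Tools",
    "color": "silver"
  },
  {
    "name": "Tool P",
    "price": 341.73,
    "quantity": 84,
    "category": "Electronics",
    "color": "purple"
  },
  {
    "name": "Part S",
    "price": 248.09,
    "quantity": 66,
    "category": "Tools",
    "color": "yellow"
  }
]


Checking 9 records for duplicates:

  Row 1: Widget B ($327.35, qty 91)
  Row 2: Gadget Y ($193.87, qty 18)
  Row 3: Gadget Y ($193.87, qty 18) <-- DUPLICATE
  Row 4: Tool P ($341.73, qty 84)
  Row 5: Gadget Y ($307.8, qty 98)
  Row 6: Part R ($387.72, qty 66)
  Row 7: Gadget Y ($307.8, qty 98) <-- DUPLICATE
  Row 8: Tool P ($341.73, qty 84) <-- DUPLICATE
  Row 9: Part S ($248.09, qty 66)

Duplicates found: 3
Unique records: 6

3 duplicates, 6 unique


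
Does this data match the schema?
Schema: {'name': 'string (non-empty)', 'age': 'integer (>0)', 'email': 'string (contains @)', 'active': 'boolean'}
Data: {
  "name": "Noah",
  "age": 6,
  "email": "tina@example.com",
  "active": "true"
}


Validating each field against schema:
  name: OK (non-empty string)
  age: OK (positive integer)
  email: OK (string with @)
  active: FAIL ("true" is not a boolean)

Result: INVALID (1 error: active)

INVALID (1 error: active)


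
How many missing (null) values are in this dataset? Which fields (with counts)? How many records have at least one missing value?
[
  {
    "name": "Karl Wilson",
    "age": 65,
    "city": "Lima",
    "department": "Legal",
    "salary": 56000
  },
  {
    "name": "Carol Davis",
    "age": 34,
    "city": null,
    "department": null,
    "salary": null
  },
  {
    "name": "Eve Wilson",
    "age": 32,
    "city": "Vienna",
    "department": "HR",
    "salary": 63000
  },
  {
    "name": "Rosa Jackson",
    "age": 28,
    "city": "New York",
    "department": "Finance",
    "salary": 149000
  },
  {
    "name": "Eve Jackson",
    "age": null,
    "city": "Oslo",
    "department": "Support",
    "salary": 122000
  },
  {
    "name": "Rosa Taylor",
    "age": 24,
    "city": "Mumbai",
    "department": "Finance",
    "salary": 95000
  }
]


Checking for missing (null) values in 6 records:

  Karl Wilson: complete
  Carol Davis: city, department, salary
  Eve Wilson: complete
  Rosa Jackson: complete
  Eve Jackson: age
  Rosa Taylor: complete

Per field:
  name: 0 missing
  age: 1 missing
  city: 1 missing
  department: 1 missing
  salary: 1 missing

Total missing values: 4
Records with any missing: 2

4 missing values (age: 1, city: 1, department: 1, salary: 1); 2 incomplete records


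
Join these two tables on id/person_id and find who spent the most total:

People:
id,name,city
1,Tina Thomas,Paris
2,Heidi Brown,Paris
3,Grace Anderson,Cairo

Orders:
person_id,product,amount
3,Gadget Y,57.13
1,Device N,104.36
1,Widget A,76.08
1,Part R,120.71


Join on: people.id = orders.person_id

Joined rows:
  Grace Anderson (Cairo) bought Gadget Y for $57.13
  Tina Thomas (Paris) bought Device N for $104.36
  Tina Thomas (Paris) bought Widget A for $76.08
  Tina Thomas (Paris) bought Part R for $120.71

Total per person:
  Tina Thomas: $301.15
  Grace Anderson: $57.13

Top spender: Tina Thomas ($301.15)

Tina Thomas ($301.15)


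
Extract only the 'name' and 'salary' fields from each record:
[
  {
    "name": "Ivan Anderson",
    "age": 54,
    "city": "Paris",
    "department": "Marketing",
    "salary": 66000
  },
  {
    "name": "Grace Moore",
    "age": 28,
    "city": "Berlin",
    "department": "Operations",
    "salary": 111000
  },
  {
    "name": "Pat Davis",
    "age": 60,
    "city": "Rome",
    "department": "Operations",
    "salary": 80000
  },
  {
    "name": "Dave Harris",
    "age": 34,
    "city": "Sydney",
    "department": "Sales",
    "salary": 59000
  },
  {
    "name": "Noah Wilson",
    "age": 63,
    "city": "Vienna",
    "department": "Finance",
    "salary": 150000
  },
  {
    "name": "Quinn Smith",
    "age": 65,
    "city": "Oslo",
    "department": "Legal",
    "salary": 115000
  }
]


Original: 6 records with fields: name, age, city, department, salary
Keep: ['name', 'salary']
Drop: ['age', 'city', 'department']
Result: 6 records, 2 fields each

[
  {
    "name": "Ivan Anderson",
    "salary": 66000
  },
  {
    "name": "Grace Moore",
    "salary": 111000
  },
  {
    "name": "Pat Davis",
    "salary": 80000
  },
  {
    "name": "Dave Harris",
    "salary": 59000
  },
  {
    "name": "Noah Wilson",
    "salary": 150000
  },
  {
    "name": "Quinn Smith",
    "salary": 115000
  }
]


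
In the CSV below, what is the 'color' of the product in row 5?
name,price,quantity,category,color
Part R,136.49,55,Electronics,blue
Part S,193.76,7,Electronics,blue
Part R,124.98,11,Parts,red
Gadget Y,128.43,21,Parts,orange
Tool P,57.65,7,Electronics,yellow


Query: Row 5 ('Tool P'), column 'color'
Value: yellow

yellow


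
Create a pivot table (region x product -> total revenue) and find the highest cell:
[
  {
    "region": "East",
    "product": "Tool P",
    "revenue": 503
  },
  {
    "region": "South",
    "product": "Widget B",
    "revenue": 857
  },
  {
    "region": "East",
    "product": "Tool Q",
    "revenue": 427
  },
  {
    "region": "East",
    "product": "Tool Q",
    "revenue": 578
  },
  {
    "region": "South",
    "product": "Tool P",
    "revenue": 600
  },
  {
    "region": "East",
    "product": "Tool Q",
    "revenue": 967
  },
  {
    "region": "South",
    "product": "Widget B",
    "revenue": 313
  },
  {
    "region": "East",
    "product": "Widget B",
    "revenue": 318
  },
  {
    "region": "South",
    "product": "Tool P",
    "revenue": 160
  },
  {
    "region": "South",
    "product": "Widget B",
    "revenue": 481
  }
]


Pivot: region (rows) x product (columns) -> total revenue

     Tool P        Tool Q        Widget B    
East           503          1972           318  
South          760             0          1651  

Highest: East / Tool Q = $1972

East / Tool Q = $1972


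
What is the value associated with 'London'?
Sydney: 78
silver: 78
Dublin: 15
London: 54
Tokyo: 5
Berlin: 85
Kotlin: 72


Looking up key 'London'
Value: 54

54


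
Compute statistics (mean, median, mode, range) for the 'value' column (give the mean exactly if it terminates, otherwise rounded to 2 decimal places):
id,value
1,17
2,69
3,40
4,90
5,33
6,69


Data: [17, 69, 40, 90, 33, 69]
Count: 6
Sum: 318
Mean: 318/6 = 53
Sorted: [17, 33, 40, 69, 69, 90]
Median: 54.5
Mode: 69 (2 times)
Range: 90 - 17 = 73
Min: 17, Max: 90

mean=53, median=54.5, mode=69, range=73


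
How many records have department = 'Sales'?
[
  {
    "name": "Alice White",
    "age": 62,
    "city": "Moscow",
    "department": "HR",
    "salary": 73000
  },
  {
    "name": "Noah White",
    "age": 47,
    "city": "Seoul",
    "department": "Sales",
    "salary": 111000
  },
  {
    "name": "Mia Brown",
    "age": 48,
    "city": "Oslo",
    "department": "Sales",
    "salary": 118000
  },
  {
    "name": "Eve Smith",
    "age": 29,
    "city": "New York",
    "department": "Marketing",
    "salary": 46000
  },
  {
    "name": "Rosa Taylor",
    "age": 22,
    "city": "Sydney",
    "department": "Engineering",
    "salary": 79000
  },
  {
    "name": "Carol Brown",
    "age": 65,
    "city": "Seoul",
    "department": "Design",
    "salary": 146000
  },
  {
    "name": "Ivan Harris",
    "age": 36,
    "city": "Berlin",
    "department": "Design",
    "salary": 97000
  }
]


Data: 7 records
Condition: department = 'Sales'

Checking each record:
  Alice White: HR
  Noah White: Sales MATCH
  Mia Brown: Sales MATCH
  Eve Smith: Marketing
  Rosa Taylor: Engineering
  Carol Brown: Design
  Ivan Harris: Design

Count: 2

2


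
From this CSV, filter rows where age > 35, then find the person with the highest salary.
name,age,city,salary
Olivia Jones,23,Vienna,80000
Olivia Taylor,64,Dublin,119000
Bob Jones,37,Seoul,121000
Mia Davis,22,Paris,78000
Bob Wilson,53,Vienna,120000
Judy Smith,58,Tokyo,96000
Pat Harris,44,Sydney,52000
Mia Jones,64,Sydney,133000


Filter: age > 35
Sort by: salary (descending)

Filtered records (6):
  Mia Jones, age 64, salary $133000
  Bob Jones, age 37, salary $121000
  Bob Wilson, age 53, salary $120000
  Olivia Taylor, age 64, salary $119000
  Judy Smith, age 58, salary $96000
  Pat Harris, age 44, salary $52000

Highest salary: Mia Jones ($133000)

Mia Jones


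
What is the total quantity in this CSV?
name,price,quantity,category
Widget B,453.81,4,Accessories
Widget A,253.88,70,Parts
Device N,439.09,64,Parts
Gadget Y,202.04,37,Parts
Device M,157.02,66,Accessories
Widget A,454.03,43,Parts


Computing total quantity:
Values: [4, 70, 64, 37, 66, 43]
Sum = 284

284


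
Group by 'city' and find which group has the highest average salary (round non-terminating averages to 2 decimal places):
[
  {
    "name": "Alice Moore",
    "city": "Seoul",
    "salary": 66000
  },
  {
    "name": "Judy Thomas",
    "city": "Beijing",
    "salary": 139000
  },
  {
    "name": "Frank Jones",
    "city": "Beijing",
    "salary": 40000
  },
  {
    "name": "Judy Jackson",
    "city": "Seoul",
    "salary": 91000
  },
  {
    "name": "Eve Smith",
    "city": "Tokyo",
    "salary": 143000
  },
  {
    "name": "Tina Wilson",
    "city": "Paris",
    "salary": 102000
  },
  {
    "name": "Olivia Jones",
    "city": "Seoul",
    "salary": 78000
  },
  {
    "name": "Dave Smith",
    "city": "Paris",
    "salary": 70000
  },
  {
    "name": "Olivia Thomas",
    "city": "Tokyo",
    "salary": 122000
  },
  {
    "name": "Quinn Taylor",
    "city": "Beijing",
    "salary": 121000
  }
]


Group by: city

Groups:
  Beijing: 3 people, avg salary = 300000/3 = $100000
  Paris: 2 people, avg salary = 172000/2 = $86000
  Seoul: 3 people, avg salary = 235000/3 ≈ $78333.33
  Tokyo: 2 people, avg salary = 265000/2 = $132500

Highest average salary: Tokyo ($132500)

Tokyo ($132500)


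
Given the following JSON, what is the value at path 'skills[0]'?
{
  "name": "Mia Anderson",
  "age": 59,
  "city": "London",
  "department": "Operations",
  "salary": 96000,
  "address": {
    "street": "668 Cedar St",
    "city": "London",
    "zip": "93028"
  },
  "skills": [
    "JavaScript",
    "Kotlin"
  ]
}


Query: skills[0]
Path: skills -> first element
Value: JavaScript

JavaScript


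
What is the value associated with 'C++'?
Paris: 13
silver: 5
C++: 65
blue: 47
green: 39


Looking up key 'C++'
Value: 65

65


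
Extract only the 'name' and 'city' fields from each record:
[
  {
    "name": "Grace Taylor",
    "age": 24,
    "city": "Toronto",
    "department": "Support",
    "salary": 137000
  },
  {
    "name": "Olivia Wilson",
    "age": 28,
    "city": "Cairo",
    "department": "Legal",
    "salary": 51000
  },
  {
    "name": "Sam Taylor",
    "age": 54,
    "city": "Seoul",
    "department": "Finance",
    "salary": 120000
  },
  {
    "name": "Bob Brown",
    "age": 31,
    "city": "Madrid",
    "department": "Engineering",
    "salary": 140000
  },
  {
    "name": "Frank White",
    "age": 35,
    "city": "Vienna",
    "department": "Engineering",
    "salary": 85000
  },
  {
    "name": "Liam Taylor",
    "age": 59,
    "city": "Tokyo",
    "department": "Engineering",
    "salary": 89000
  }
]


Original: 6 records with fields: name, age, city, department, salary
Keep: ['name', 'city']
Drop: ['age', 'department', 'salary']
Result: 6 records, 2 fields each

[
  {
    "name": "Grace Taylor",
    "city": "Toronto"
  },
  {
    "name": "Olivia Wilson",
    "city": "Cairo"
  },
  {
    "name": "Sam Taylor",
    "city": "Seoul"
  },
  {
    "name": "Bob Brown",
    "city": "Madrid"
  },
  {
    "name": "Frank White",
    "city": "Vienna"
  },
  {
    "name": "Liam Taylor",
    "city": "Tokyo"
  }
]


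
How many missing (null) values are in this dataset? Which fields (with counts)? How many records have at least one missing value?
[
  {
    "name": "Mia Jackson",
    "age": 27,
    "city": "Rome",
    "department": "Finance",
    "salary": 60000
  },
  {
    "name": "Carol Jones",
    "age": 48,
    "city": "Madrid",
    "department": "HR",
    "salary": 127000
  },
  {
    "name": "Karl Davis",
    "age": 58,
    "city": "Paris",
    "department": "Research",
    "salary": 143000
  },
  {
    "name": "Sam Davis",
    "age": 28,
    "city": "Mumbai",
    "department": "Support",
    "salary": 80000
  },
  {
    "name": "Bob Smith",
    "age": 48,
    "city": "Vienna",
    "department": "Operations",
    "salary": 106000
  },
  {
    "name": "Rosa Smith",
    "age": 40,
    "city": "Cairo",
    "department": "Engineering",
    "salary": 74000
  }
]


Checking for missing (null) values in 6 records:

  Mia Jackson: complete
  Carol Jones: complete
  Karl Davis: complete
  Sam Davis: complete
  Bob Smith: complete
  Rosa Smith: complete

Per field:
  name: 0 missing
  age: 0 missing
  city: 0 missing
  department: 0 missing
  salary: 0 missing

Total missing values: 0
Records with any missing: 0

0 missing values (none); 0 incomplete records


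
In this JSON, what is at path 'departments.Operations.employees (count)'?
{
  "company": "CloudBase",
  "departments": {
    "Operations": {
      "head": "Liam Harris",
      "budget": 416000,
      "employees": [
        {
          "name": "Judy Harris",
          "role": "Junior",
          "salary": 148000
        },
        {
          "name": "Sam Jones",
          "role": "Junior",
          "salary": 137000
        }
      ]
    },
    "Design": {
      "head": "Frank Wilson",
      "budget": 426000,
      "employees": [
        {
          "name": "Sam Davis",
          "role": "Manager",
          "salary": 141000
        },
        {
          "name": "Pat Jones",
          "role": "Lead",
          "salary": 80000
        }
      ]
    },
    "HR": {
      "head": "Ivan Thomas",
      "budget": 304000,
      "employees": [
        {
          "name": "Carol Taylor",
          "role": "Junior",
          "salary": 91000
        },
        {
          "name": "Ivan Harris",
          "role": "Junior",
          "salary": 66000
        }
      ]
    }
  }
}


Path: departments.Operations.employees (count)

Navigate:
  -> departments
  -> Operations
  -> employees (array, length 2)

2


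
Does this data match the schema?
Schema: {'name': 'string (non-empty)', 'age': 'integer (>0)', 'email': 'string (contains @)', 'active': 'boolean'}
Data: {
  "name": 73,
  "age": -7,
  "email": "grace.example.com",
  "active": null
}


Validating each field against schema:
  name: FAIL (73 is not a string)
  age: FAIL (-7 is not > 0)
  email: FAIL ("grace.example.com" does not contain @)
  active: FAIL (null is not a boolean)

Result: INVALID (4 errors: name, age, email, active)

INVALID (4 errors: name, age, email, active)


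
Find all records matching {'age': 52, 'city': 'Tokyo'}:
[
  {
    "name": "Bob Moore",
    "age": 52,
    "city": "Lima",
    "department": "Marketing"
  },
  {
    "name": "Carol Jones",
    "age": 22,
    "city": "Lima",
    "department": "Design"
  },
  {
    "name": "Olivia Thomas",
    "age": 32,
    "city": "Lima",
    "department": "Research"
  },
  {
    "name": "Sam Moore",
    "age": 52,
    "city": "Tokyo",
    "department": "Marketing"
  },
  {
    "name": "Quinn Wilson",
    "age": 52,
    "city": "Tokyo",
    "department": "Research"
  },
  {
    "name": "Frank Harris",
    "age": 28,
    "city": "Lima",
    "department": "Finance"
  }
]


Search criteria: {'age': 52, 'city': 'Tokyo'}

Checking 6 records:
  Bob Moore: {age: 52, city: Lima}
  Carol Jones: {age: 22, city: Lima}
  Olivia Thomas: {age: 32, city: Lima}
  Sam Moore: {age: 52, city: Tokyo} <-- MATCH
  Quinn Wilson: {age: 52, city: Tokyo} <-- MATCH
  Frank Harris: {age: 28, city: Lima}

Matches: ["Sam Moore", "Quinn Wilson"]

["Sam Moore", "Quinn Wilson"]


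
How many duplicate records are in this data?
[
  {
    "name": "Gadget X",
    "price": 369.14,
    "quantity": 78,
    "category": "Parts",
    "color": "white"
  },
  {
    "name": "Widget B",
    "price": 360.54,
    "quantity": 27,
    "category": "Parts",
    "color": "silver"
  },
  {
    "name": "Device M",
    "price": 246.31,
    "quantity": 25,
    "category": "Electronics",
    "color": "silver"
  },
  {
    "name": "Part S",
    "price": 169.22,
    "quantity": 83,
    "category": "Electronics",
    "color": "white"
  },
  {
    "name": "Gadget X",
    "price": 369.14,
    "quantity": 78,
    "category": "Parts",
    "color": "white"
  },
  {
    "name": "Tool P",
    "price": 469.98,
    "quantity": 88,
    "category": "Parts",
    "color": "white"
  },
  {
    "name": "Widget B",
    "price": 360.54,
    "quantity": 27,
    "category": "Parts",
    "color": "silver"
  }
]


Checking 7 records for duplicates:

  Row 1: Gadget X ($369.14, qty 78)
  Row 2: Widget B ($360.54, qty 27)
  Row 3: Device M ($246.31, qty 25)
  Row 4: Part S ($169.22, qty 83)
  Row 5: Gadget X ($369.14, qty 78) <-- DUPLICATE
  Row 6: Tool P ($469.98, qty 88)
  Row 7: Widget B ($360.54, qty 27) <-- DUPLICATE

Duplicates found: 2
Unique records: 5

2 duplicates, 5 unique


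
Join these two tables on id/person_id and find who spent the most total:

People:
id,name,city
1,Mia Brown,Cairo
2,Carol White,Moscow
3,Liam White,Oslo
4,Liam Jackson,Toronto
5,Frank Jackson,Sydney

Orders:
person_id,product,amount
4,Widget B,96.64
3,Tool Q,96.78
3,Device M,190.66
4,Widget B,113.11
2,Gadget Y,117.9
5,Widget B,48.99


Join on: people.id = orders.person_id

Joined rows:
  Liam Jackson (Toronto) bought Widget B for $96.64
  Liam White (Oslo) bought Tool Q for $96.78
  Liam White (Oslo) bought Device M for $190.66
  Liam Jackson (Toronto) bought Widget B for $113.11
  Carol White (Moscow) bought Gadget Y for $117.9
  Frank Jackson (Sydney) bought Widget B for $48.99

Total per person:
  Liam White: $287.44
  Liam Jackson: $209.75
  Carol White: $117.90
  Frank Jackson: $48.99

Top spender: Liam White ($287.44)

Liam White ($287.44)


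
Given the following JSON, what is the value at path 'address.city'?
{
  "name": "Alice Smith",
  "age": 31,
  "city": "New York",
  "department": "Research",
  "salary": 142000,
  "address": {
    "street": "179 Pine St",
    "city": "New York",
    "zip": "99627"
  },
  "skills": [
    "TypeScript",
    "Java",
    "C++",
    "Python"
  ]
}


Query: address.city
Path: address -> city
Value: New York

New York


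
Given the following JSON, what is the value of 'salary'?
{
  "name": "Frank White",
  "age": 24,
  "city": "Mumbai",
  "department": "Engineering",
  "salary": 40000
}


Looking up field 'salary'
Value: 40000

40000


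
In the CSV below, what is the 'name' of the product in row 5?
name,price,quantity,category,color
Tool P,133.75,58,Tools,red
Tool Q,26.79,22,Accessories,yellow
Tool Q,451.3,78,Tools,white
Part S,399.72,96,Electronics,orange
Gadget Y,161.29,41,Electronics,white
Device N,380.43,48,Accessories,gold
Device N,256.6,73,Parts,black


Query: Row 5 ('Gadget Y'), column 'name'
Value: Gadget Y

Gadget Y


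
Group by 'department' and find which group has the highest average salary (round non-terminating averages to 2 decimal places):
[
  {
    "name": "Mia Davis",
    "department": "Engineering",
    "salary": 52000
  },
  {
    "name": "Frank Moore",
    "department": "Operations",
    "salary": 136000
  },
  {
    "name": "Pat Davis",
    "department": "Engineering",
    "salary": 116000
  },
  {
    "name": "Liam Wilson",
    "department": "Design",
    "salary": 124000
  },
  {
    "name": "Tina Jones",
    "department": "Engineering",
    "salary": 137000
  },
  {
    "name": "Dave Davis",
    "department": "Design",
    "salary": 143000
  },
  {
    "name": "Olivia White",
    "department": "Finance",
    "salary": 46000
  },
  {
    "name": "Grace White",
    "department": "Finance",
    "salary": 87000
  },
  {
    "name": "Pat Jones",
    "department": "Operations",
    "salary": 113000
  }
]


Group by: department

Groups:
  Design: 2 people, avg salary = 267000/2 = $133500
  Engineering: 3 people, avg salary = 305000/3 ≈ $101666.67
  Finance: 2 people, avg salary = 133000/2 = $66500
  Operations: 2 people, avg salary = 249000/2 = $124500

Highest average salary: Design ($133500)

Design ($133500)


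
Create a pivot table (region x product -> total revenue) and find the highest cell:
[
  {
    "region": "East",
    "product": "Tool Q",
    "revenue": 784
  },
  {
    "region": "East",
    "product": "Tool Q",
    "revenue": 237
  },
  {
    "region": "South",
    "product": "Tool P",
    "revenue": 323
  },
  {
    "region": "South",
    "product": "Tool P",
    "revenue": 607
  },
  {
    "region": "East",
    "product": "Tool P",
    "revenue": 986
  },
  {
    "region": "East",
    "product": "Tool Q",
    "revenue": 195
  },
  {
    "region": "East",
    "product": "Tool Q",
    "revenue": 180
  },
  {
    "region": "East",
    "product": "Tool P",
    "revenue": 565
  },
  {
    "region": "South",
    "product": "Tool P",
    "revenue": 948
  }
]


Pivot: region (rows) x product (columns) -> total revenue

     Tool P        Tool Q      
East          1551          1396  
South         1878             0  

Highest: South / Tool P = $1878

South / Tool P = $1878


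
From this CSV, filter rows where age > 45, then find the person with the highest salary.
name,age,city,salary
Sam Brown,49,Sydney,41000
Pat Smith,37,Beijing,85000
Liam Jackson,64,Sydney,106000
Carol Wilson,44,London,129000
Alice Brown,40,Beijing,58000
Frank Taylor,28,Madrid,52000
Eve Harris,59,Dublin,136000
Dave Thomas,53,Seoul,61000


Filter: age > 45
Sort by: salary (descending)

Filtered records (4):
  Eve Harris, age 59, salary $136000
  Liam Jackson, age 64, salary $106000
  Dave Thomas, age 53, salary $61000
  Sam Brown, age 49, salary $41000

Highest salary: Eve Harris ($136000)

Eve Harris


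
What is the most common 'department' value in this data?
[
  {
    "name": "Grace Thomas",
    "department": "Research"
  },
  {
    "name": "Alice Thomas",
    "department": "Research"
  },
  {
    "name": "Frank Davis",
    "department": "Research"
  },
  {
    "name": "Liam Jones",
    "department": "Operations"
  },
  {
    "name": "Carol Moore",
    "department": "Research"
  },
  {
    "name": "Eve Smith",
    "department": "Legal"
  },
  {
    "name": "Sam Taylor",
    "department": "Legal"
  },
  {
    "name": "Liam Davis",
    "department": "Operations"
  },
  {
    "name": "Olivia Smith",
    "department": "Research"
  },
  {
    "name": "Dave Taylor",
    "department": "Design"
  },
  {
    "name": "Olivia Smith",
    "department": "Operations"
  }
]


Counting 'department' values across 11 records:

  Research: 5 #####
  Operations: 3 ###
  Legal: 2 ##
  Design: 1 #

Most common: Research (5 times)

Research (5 times)


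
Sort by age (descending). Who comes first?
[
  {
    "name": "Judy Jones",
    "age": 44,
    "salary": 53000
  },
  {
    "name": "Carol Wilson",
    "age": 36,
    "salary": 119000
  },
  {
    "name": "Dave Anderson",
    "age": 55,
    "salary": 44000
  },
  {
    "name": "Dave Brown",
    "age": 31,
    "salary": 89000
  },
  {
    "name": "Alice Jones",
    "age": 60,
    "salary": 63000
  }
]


Sort by: age (descending)

Sorted order:
  1. Alice Jones (age = 60)
  2. Dave Anderson (age = 55)
  3. Judy Jones (age = 44)
  4. Carol Wilson (age = 36)
  5. Dave Brown (age = 31)

First: Alice Jones

Alice Jones


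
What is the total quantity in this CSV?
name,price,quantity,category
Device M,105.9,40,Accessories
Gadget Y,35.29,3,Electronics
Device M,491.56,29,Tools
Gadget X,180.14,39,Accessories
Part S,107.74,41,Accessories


Computing total quantity:
Values: [40, 3, 29, 39, 41]
Sum = 152

152
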